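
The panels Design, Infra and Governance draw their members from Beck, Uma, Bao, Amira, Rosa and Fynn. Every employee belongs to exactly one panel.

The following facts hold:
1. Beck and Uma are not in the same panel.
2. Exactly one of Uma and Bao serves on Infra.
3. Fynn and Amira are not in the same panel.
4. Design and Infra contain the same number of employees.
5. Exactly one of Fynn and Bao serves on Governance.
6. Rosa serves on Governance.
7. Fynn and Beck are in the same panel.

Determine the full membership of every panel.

Design = {Beck, Fynn}; Infra = {Amira, Uma}; Governance = {Bao, Rosa}

From (6): Rosa ∈ Governance.
Suppose Beck ∉ Design: no assignment then satisfies all the clues, so Beck ∈ Design.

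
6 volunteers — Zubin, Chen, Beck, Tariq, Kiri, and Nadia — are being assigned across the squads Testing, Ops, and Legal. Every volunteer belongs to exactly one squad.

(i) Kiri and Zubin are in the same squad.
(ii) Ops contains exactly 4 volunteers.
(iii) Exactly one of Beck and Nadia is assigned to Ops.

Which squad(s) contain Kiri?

Kiri: Ops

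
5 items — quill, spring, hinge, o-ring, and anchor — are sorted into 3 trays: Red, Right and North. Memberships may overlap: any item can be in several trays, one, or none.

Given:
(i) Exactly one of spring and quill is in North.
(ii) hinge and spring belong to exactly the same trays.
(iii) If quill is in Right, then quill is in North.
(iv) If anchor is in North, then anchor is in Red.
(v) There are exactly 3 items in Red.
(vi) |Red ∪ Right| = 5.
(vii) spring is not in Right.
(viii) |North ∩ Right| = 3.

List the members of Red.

Red = {anchor, hinge, spring}

From (vii): spring ∉ Right.
(ii): hinge matches spring: hinge ∉ Right.
Suppose quill ∈ Red: no assignment then satisfies all the clues, so quill ∉ Red.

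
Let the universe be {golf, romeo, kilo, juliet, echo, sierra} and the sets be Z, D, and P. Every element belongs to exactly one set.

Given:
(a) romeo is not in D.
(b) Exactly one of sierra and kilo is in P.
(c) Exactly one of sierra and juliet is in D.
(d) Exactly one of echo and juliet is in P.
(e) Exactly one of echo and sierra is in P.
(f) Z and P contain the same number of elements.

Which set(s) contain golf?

golf: D

From (a): romeo ∉ D.
Suppose golf ∈ Z: no assignment then satisfies all the clues, so golf ∉ Z.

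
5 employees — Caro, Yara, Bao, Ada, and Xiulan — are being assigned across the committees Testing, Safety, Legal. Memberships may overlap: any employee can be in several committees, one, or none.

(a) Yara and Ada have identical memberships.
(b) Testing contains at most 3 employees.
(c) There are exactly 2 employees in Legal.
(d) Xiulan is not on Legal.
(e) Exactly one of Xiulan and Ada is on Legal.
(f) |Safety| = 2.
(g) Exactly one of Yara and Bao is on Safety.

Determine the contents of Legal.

From (d): Xiulan ∉ Legal.
(e) (exactly one): Ada ∈ Legal.
(a): Yara matches Ada: Yara ∈ Legal.
(c): Legal already has 2, so the rest are out.

Legal = {Ada, Yara}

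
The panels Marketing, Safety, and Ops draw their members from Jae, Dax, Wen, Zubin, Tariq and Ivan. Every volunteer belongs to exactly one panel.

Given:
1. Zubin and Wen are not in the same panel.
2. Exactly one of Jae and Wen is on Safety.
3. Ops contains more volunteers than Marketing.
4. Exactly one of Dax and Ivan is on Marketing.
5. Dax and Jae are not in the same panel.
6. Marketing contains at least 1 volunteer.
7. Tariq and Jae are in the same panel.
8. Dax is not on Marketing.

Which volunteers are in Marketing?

Marketing = {Ivan}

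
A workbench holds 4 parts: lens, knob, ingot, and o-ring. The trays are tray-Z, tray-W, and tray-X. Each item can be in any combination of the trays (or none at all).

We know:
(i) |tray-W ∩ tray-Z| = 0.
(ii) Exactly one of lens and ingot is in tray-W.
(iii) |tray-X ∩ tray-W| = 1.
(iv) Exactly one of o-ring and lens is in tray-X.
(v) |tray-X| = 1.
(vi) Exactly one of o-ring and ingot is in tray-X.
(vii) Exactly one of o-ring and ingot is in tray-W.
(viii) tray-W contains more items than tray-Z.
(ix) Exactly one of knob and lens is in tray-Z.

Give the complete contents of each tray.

tray-Z = {knob}; tray-W = {lens, o-ring}; tray-X = {o-ring}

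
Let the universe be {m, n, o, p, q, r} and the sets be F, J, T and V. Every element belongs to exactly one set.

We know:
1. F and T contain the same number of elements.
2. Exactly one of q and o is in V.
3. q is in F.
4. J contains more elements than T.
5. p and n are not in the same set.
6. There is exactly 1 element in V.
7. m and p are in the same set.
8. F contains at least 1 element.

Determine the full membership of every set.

F = {q}; J = {m, p, r}; T = {n}; V = {o}

From (3): q ∈ F.
(2) (exactly one): o ∈ V.
(6): V already has 1, so the rest are out.
Suppose m ∈ F: no assignment then satisfies all the clues, so m ∉ F.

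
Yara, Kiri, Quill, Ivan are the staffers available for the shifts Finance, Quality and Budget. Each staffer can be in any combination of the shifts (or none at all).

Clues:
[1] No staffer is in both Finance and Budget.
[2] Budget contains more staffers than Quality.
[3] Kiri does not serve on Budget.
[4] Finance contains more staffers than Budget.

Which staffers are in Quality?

From (3): Kiri ∉ Budget.
Suppose Yara ∈ Quality: no assignment then satisfies all the clues, so Yara ∉ Quality.

Quality = {}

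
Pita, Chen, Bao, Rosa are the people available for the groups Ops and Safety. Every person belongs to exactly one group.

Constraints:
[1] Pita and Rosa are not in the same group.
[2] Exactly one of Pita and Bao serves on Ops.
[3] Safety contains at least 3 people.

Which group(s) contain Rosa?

Rosa: Safety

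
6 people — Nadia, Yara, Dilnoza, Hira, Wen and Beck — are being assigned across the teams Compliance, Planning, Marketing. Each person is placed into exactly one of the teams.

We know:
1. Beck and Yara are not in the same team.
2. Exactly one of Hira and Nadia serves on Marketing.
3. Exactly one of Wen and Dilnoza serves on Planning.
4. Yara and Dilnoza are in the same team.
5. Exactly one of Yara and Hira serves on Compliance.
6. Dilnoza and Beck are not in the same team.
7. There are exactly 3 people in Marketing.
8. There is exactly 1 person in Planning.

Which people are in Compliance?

Compliance = {Beck, Hira}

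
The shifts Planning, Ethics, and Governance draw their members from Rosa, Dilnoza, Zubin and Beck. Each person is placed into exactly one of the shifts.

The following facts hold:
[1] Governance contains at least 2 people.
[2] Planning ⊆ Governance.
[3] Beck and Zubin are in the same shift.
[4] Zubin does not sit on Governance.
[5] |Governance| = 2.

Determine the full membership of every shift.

Planning = {}; Ethics = {Beck, Zubin}; Governance = {Dilnoza, Rosa}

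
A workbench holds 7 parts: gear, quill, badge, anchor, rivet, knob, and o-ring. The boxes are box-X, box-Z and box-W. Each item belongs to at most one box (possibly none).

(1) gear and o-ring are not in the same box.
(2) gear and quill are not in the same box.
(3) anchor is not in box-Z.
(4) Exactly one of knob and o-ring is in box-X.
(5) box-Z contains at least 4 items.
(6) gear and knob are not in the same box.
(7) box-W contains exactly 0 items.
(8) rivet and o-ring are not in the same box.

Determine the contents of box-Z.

box-Z = {badge, knob, quill, rivet}

From (3): anchor ∉ box-Z.
(7): box-W already has 0, so the rest are out.
Suppose gear ∈ box-Z: no assignment then satisfies all the clues, so gear ∉ box-Z.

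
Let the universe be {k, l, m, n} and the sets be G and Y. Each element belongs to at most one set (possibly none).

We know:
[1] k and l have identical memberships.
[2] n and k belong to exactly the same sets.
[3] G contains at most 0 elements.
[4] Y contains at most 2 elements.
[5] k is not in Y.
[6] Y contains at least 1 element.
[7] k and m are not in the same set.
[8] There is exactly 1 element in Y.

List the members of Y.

Y = {m}

From (5): k ∉ Y.
(1): l matches k: l ∉ Y.
(2): n matches k: n ∉ Y.
(3): G already has 0, so the rest are out.
(6): only 1 candidates remain for Y, so all are in.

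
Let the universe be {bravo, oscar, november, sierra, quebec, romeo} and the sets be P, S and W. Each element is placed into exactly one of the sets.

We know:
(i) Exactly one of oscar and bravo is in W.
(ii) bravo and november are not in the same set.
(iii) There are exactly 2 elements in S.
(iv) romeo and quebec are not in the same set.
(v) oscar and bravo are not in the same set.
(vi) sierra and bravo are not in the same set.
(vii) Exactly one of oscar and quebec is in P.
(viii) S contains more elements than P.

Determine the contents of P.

P = {quebec}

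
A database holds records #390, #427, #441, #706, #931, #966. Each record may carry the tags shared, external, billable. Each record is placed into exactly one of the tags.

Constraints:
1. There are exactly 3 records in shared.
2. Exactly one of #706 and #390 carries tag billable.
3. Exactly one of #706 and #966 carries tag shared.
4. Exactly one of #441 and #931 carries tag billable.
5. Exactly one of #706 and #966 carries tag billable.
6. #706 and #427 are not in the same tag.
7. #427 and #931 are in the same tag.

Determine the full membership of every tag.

shared = {#427, #931, #966}; external = {#390}; billable = {#441, #706}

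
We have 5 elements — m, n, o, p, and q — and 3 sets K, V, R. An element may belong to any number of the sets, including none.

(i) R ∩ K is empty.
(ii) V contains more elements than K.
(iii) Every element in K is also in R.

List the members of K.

K = {}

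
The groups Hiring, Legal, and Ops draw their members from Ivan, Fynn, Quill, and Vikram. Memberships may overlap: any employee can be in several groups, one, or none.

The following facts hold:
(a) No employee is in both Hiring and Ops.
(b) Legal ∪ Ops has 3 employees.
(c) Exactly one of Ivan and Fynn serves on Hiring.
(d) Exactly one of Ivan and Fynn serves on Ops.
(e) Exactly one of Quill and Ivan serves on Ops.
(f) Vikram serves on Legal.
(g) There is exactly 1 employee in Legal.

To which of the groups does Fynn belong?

Fynn: Ops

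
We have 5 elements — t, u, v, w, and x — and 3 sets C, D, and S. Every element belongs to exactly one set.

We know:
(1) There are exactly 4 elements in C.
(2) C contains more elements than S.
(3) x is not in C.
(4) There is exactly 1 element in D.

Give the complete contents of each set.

C = {t, u, v, w}; D = {x}; S = {}

From (3): x ∉ C.
(1): only 4 candidates remain for C, so all are in.
(4): only 1 candidates remain for D, so all are in.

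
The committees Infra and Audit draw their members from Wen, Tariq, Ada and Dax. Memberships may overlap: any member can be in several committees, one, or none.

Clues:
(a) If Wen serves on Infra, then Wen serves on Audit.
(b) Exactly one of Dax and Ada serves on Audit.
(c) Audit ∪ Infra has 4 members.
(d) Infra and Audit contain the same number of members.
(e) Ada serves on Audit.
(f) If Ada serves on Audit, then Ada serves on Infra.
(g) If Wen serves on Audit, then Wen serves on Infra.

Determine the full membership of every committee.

Infra = {Ada, Dax, Wen}; Audit = {Ada, Tariq, Wen}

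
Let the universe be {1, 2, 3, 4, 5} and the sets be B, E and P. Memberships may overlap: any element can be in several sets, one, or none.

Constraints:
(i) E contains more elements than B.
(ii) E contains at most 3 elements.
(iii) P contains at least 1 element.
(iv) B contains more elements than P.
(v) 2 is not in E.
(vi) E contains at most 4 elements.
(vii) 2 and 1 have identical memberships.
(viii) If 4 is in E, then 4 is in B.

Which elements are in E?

E = {3, 4, 5}

From (v): 2 ∉ E.
(vii): 1 matches 2: 1 ∉ E.
Suppose 3 ∉ E: no assignment then satisfies all the clues, so 3 ∈ E.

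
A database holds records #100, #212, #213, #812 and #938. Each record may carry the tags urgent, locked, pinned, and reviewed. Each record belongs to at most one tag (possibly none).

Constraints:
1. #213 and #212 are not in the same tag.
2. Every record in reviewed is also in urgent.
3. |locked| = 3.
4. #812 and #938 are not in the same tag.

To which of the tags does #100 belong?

#100: locked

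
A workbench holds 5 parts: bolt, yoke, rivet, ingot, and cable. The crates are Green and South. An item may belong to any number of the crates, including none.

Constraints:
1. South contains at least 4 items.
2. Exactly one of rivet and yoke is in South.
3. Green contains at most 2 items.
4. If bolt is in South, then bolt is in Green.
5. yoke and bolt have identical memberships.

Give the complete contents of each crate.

Green = {bolt, yoke}; South = {bolt, cable, ingot, yoke}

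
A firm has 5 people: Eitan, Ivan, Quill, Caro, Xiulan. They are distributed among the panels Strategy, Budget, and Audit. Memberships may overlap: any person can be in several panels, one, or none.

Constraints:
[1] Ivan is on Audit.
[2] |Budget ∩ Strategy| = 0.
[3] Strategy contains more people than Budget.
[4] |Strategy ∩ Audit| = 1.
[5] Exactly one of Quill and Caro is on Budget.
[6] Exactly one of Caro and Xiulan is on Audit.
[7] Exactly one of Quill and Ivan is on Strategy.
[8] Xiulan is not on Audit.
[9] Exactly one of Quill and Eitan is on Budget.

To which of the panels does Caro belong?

Caro: Audit

From (1): Ivan ∈ Audit.
From (8): Xiulan ∉ Audit.
(6) (exactly one): Caro ∈ Audit.
Suppose Caro ∈ Strategy: no assignment then satisfies all the clues, so Caro ∉ Strategy.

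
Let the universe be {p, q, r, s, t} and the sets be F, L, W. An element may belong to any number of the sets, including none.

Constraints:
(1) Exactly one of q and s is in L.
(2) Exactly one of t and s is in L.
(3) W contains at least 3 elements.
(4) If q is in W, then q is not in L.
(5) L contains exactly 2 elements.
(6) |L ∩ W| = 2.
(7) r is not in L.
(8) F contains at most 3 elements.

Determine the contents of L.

L = {p, s}

From (7): r ∉ L.
Suppose p ∉ L: no assignment then satisfies all the clues, so p ∈ L.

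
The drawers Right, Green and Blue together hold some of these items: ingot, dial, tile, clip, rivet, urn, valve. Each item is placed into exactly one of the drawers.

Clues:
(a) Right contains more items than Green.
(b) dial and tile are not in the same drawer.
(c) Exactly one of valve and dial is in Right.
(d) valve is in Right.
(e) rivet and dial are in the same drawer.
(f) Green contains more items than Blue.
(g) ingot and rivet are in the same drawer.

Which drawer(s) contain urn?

urn: Right

From (d): valve ∈ Right.
(c) (exactly one): dial ∉ Right.
(e): rivet matches dial: rivet ∉ Right.
(g): ingot matches rivet: ingot ∉ Right.
Suppose urn ∉ Right: no assignment then satisfies all the clues, so urn ∈ Right.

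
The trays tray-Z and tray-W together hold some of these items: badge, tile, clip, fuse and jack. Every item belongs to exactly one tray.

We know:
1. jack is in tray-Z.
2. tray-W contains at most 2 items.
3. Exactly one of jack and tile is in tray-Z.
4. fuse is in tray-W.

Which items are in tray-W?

tray-W = {fuse, tile}

From (1): jack ∈ tray-Z.
From (4): fuse ∈ tray-W.
(3) (exactly one): tile ∉ tray-Z.
Only one tray left: tile ∈ tray-W.
(2): tray-W already has 2, so the rest are out.
Only one tray left: badge ∈ tray-Z.
Only one tray left: clip ∈ tray-Z.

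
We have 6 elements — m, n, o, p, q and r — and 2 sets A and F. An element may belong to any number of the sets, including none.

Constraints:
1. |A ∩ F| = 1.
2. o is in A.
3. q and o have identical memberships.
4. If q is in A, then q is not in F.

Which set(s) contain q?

From (2): o ∈ A.
(3): q matches o: q ∈ A.
(4): q ∉ F.
(3): o matches q: o ∉ F.

q: A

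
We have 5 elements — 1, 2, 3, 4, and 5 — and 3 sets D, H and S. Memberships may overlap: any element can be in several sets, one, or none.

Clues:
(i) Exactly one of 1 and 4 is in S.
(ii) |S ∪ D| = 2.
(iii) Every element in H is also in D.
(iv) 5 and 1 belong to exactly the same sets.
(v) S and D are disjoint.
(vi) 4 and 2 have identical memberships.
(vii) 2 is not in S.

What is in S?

From (vii): 2 ∉ S.
(vi): 4 matches 2: 4 ∉ S.
(i) (exactly one): 1 ∈ S.
(iv): 5 matches 1: 5 ∈ S.
(v) (disjoint): 1 ∉ D.
(v) (disjoint): 5 ∉ D.
(iii) contrapositive: 1 ∉ H.
(iii) contrapositive: 5 ∉ H.
Suppose 3 ∈ S: no assignment then satisfies all the clues, so 3 ∉ S.

S = {1, 5}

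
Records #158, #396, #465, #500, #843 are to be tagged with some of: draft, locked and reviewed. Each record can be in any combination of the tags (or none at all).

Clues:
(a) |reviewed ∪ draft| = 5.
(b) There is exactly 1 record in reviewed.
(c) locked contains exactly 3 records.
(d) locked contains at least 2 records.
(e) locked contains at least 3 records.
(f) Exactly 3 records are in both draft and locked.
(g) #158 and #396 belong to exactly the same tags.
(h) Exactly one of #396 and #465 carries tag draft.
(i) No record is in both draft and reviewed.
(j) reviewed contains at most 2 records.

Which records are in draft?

draft = {#158, #396, #500, #843}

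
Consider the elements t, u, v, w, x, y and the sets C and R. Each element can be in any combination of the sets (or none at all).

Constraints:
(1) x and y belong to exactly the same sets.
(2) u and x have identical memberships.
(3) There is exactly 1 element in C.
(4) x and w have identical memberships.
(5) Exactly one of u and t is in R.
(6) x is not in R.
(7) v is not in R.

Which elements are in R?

From (6): x ∉ R.
From (7): v ∉ R.
(1): y matches x: y ∉ R.
(2): u matches x: u ∉ R.
(4): w matches x: w ∉ R.
(5) (exactly one): t ∈ R.

R = {t}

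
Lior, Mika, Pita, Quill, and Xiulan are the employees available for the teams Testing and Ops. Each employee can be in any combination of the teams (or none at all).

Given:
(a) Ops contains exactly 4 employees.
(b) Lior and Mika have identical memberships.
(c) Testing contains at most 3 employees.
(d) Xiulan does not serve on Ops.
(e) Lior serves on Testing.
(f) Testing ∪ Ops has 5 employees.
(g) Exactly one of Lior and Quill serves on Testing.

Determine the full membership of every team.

Testing = {Lior, Mika, Xiulan}; Ops = {Lior, Mika, Pita, Quill}

From (d): Xiulan ∉ Ops.
From (e): Lior ∈ Testing.
(a): only 4 candidates remain for Ops, so all are in.
(b): Mika matches Lior: Mika ∈ Testing.
(g) (exactly one): Quill ∉ Testing.
Suppose Pita ∈ Testing: no assignment then satisfies all the clues, so Pita ∉ Testing.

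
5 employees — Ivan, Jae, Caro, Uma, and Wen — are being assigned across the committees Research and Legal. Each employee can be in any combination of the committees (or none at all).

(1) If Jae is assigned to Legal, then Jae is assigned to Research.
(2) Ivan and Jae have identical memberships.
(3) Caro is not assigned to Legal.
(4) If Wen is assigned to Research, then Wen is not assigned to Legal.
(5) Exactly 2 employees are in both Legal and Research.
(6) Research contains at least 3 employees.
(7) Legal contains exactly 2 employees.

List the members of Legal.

Legal = {Ivan, Jae}

From (3): Caro ∉ Legal.
Suppose Ivan ∉ Legal: no assignment then satisfies all the clues, so Ivan ∈ Legal.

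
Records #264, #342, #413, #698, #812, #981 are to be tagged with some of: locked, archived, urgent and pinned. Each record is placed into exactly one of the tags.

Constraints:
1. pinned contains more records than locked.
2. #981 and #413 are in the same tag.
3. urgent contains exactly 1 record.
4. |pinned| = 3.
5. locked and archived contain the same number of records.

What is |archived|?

1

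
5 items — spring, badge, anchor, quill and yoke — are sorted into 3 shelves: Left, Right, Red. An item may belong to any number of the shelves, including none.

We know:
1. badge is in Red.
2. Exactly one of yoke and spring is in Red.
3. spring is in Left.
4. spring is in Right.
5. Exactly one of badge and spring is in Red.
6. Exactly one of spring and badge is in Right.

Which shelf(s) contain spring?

From (1): badge ∈ Red.
From (3): spring ∈ Left.
From (4): spring ∈ Right.
(5) (exactly one): spring ∉ Red.
(6) (exactly one): badge ∉ Right.
(2) (exactly one): yoke ∈ Red.

spring: Left, Right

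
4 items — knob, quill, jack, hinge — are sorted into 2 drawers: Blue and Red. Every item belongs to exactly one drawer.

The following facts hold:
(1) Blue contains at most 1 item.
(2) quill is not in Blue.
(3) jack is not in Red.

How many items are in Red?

From (2): quill ∉ Blue.
From (3): jack ∉ Red.
Only one drawer left: quill ∈ Red.
Only one drawer left: jack ∈ Blue.
(1): Blue already has 1, so the rest are out.
Only one drawer left: knob ∈ Red.
Only one drawer left: hinge ∈ Red.

3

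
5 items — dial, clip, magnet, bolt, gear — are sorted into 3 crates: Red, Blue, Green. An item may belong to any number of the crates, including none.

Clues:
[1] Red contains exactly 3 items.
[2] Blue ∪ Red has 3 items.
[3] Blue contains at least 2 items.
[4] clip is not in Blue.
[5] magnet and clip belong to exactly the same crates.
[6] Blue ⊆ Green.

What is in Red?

Red = {bolt, dial, gear}

From (4): clip ∉ Blue.
(5): magnet matches clip: magnet ∉ Blue.
Suppose dial ∉ Red: no assignment then satisfies all the clues, so dial ∈ Red.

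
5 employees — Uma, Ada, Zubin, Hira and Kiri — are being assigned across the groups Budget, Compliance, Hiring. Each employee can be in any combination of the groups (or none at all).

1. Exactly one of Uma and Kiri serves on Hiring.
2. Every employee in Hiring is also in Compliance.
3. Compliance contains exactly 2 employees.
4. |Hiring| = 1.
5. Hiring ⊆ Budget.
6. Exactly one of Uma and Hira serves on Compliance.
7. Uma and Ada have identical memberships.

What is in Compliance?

Compliance = {Hira, Kiri}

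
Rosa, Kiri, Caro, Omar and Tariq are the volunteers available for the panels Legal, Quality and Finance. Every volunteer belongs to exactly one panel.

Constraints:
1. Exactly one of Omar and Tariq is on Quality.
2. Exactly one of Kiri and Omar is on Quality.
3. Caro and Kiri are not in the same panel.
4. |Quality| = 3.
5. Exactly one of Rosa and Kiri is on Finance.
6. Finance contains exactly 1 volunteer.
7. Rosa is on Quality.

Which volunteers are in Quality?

From (7): Rosa ∈ Quality.
(5) (exactly one): Kiri ∈ Finance.
(6): Finance already has 1, so the rest are out.
(2) (exactly one): Omar ∈ Quality.
(1) (exactly one): Tariq ∉ Quality.
(4): only 3 candidates remain for Quality, so all are in.
Only one panel left: Tariq ∈ Legal.

Quality = {Caro, Omar, Rosa}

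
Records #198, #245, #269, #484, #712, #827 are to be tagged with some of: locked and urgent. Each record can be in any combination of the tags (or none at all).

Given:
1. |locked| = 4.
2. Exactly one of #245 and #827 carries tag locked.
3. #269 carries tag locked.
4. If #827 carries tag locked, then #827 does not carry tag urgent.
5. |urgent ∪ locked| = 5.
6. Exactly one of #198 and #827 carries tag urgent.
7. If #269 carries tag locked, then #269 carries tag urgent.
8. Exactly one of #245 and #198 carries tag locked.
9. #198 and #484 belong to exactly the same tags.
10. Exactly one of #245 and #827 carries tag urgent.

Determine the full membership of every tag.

From (3): #269 ∈ locked.
(7): #269 ∈ urgent.
Suppose #198 ∉ locked: no assignment then satisfies all the clues, so #198 ∈ locked.

locked = {#198, #269, #484, #827}; urgent = {#198, #245, #269, #484}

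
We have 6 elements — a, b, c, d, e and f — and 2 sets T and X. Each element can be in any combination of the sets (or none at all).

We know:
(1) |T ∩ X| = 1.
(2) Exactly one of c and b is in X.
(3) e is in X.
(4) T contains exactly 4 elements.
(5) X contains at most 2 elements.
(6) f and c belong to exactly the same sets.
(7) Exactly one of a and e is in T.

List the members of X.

X = {b, e}

From (3): e ∈ X.
Suppose a ∈ X: no assignment then satisfies all the clues, so a ∉ X.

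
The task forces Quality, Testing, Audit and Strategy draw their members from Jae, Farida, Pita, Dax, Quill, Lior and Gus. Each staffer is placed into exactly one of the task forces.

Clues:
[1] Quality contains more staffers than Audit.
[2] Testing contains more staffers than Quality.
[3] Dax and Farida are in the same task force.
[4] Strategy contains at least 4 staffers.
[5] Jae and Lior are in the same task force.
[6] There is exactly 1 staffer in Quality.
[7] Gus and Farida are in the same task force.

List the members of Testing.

Testing = {Jae, Lior}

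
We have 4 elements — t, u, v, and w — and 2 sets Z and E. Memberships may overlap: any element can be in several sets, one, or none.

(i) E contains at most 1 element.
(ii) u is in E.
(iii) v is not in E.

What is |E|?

1

From (ii): u ∈ E.
From (iii): v ∉ E.
(i): E already has 1, so the rest are out.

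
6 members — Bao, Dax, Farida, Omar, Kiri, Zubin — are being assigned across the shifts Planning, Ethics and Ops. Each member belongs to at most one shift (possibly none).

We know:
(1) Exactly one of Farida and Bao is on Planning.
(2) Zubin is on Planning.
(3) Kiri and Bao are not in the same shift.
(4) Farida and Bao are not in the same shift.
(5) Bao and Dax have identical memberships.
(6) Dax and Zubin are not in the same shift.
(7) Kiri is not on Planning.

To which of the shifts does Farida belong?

Farida: Planning

From (2): Zubin ∈ Planning.
From (7): Kiri ∉ Planning.
(6): Dax ∉ Planning.
(5): Bao matches Dax: Bao ∉ Planning.
(1) (exactly one): Farida ∈ Planning.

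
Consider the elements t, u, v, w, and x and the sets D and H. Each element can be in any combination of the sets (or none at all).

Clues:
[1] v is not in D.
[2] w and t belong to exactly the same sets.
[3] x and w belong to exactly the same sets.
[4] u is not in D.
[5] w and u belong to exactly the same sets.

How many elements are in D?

From (1): v ∉ D.
From (4): u ∉ D.
(5): w matches u: w ∉ D.
(2): t matches w: t ∉ D.
(3): x matches w: x ∉ D.

0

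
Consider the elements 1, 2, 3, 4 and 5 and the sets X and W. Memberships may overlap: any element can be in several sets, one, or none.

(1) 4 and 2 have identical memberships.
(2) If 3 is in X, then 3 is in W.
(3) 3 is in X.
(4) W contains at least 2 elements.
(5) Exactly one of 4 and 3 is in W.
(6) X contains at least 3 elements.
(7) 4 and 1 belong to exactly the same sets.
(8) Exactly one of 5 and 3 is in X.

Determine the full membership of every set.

X = {1, 2, 3, 4}; W = {3, 5}

From (3): 3 ∈ X.
(2): 3 ∈ W.
(5) (exactly one): 4 ∉ W.
(7): 1 matches 4: 1 ∉ W.
(8) (exactly one): 5 ∉ X.
(1): 2 matches 4: 2 ∉ W.
(4): only 2 candidates remain for W, so all are in.
Suppose 1 ∉ X: no assignment then satisfies all the clues, so 1 ∈ X.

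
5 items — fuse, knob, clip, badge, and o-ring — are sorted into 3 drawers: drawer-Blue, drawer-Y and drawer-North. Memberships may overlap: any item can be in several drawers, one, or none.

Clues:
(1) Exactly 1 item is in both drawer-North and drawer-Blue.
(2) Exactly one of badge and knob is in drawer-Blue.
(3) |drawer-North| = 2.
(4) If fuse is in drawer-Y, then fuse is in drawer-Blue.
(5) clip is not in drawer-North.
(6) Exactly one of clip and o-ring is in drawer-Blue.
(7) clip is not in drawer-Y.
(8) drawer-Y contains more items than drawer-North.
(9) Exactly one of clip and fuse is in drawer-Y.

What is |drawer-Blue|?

3

From (5): clip ∉ drawer-North.
From (7): clip ∉ drawer-Y.
(9) (exactly one): fuse ∈ drawer-Y.
(4): fuse ∈ drawer-Blue.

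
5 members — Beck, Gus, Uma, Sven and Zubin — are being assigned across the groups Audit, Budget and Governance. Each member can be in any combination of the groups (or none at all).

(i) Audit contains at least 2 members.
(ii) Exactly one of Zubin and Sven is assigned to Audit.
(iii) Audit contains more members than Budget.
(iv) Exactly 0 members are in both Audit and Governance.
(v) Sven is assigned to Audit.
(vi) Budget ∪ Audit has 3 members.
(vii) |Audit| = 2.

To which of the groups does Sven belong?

Sven: Audit

From (v): Sven ∈ Audit.
(ii) (exactly one): Zubin ∉ Audit.
Suppose Sven ∈ Budget: no assignment then satisfies all the clues, so Sven ∉ Budget.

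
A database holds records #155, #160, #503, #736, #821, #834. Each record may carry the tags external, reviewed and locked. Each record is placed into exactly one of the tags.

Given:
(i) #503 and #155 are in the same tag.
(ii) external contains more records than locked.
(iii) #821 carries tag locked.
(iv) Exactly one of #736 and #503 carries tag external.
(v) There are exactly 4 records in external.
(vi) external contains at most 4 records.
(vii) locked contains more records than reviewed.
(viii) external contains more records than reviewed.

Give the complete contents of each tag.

external = {#155, #160, #503, #834}; reviewed = {}; locked = {#736, #821}

From (iii): #821 ∈ locked.
Suppose #155 ∉ external: no assignment then satisfies all the clues, so #155 ∈ external.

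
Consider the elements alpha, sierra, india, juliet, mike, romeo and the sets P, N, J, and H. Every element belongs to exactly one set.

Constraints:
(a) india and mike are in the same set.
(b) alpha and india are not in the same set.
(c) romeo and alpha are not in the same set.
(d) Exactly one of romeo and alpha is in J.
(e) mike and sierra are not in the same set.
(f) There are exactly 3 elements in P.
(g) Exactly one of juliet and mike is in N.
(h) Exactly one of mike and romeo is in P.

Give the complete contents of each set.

P = {juliet, romeo, sierra}; N = {india, mike}; J = {alpha}; H = {}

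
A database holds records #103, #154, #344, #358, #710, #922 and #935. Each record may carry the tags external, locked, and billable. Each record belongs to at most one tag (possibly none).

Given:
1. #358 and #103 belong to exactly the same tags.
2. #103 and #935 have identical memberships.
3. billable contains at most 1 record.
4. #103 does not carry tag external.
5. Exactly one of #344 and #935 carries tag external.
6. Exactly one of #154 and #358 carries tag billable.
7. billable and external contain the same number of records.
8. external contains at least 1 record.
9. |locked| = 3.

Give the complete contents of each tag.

external = {#344}; locked = {#103, #358, #935}; billable = {#154}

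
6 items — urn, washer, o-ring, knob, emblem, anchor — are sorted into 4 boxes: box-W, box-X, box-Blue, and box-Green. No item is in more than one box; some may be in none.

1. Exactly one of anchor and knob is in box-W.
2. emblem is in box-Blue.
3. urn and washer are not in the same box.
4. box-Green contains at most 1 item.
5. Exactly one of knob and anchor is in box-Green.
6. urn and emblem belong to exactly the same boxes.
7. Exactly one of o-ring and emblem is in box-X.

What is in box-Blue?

box-Blue = {emblem, urn}

From (2): emblem ∈ box-Blue.
(6): urn matches emblem: urn ∉ box-W.
(6): urn matches emblem: urn ∉ box-X.
(6): urn matches emblem: urn ∈ box-Blue.
(7) (exactly one): o-ring ∈ box-X.
(3): washer ∉ box-Blue.
Suppose knob ∈ box-Blue: no assignment then satisfies all the clues, so knob ∉ box-Blue.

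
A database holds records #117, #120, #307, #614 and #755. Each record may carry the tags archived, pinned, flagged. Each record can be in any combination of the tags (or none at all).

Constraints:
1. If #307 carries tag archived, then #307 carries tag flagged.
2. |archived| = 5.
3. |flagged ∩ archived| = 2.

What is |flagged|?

2

(2): only 5 candidates remain for archived, so all are in.
(1): #307 ∈ flagged.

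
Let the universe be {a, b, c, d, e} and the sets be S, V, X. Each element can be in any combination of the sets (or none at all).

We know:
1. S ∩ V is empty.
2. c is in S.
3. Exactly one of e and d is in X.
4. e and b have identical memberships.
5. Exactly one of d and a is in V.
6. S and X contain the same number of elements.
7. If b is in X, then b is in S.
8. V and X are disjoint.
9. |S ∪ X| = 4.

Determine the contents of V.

V = {d}

From (2): c ∈ S.
(1) (disjoint): c ∉ V.
Suppose a ∈ V: no assignment then satisfies all the clues, so a ∉ V.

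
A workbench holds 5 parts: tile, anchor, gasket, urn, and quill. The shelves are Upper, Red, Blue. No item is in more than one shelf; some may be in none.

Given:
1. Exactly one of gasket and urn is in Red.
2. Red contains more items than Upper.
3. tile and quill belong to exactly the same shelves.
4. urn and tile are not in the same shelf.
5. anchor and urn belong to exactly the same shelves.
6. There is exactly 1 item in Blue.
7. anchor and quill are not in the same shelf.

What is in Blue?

Blue = {gasket}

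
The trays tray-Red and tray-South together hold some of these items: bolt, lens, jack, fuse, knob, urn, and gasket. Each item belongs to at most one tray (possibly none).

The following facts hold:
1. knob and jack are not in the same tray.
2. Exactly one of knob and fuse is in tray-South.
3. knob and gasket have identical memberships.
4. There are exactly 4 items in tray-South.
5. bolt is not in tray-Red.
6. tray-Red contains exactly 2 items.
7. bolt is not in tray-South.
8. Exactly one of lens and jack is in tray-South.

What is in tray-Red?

tray-Red = {fuse, jack}

From (5): bolt ∉ tray-Red.
From (7): bolt ∉ tray-South.
Suppose lens ∈ tray-Red: no assignment then satisfies all the clues, so lens ∉ tray-Red.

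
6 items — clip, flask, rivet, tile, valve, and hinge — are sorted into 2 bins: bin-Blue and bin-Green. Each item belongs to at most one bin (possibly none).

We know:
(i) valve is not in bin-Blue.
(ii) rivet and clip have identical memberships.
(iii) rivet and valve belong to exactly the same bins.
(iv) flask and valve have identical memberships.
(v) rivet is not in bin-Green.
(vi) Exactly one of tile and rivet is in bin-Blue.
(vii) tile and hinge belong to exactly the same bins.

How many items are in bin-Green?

From (i): valve ∉ bin-Blue.
From (v): rivet ∉ bin-Green.
(ii): clip matches rivet: clip ∉ bin-Green.
(iii): rivet matches valve: rivet ∉ bin-Blue.
(iii): valve matches rivet: valve ∉ bin-Green.
(iv): flask matches valve: flask ∉ bin-Blue.
(iv): flask matches valve: flask ∉ bin-Green.
(vi) (exactly one): tile ∈ bin-Blue.
(vii): hinge matches tile: hinge ∈ bin-Blue.
(ii): clip matches rivet: clip ∉ bin-Blue.

0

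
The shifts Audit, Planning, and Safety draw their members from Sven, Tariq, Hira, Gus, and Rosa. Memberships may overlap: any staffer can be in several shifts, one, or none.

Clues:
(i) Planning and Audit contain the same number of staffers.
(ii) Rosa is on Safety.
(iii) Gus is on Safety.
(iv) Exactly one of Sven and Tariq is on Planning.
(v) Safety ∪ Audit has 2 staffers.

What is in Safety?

Safety = {Gus, Rosa}

From (ii): Rosa ∈ Safety.
From (iii): Gus ∈ Safety.
Suppose Sven ∈ Safety: no assignment then satisfies all the clues, so Sven ∉ Safety.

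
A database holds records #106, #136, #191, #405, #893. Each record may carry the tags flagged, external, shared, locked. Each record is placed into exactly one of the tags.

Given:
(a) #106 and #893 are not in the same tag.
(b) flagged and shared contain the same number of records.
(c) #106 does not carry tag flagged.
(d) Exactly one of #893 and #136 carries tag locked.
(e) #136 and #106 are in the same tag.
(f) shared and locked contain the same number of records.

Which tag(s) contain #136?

From (c): #106 ∉ flagged.
(e): #136 matches #106: #136 ∉ flagged.
Suppose #136 ∉ external: no assignment then satisfies all the clues, so #136 ∈ external.

#136: external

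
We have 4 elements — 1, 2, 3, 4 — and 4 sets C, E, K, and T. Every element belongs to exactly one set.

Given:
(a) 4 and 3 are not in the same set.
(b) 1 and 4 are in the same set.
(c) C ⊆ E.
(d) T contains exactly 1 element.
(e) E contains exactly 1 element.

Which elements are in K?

K = {1, 4}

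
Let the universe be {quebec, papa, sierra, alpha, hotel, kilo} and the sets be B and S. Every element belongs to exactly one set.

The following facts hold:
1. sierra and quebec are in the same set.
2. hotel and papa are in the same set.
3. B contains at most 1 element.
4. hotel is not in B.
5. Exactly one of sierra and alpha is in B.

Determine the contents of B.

B = {alpha}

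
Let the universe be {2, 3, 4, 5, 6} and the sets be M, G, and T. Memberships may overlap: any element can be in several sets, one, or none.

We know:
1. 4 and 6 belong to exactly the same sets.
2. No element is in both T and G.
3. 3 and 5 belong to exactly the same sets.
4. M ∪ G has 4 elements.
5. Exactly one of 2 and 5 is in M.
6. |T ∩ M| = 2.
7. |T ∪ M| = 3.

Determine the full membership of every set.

M = {3, 5}; G = {4, 6}; T = {2, 3, 5}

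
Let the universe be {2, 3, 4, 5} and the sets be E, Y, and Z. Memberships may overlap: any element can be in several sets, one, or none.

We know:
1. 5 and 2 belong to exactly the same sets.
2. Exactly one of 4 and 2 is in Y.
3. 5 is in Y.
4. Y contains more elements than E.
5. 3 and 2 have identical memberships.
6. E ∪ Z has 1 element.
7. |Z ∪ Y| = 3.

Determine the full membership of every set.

E = {4}; Y = {2, 3, 5}; Z = {}

From (3): 5 ∈ Y.
(1): 2 matches 5: 2 ∈ Y.
(2) (exactly one): 4 ∉ Y.
(5): 3 matches 2: 3 ∈ Y.
Suppose 2 ∈ E: no assignment then satisfies all the clues, so 2 ∉ E.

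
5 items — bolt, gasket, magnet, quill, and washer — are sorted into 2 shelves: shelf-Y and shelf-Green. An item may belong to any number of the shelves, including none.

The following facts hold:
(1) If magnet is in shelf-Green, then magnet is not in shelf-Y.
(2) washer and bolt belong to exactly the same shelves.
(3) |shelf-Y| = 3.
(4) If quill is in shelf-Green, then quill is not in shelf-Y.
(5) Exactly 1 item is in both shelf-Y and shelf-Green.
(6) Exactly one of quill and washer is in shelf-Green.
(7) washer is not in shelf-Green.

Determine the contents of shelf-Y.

shelf-Y = {bolt, gasket, washer}

From (7): washer ∉ shelf-Green.
(2): bolt matches washer: bolt ∉ shelf-Green.
(6) (exactly one): quill ∈ shelf-Green.
(4): quill ∉ shelf-Y.
Suppose bolt ∉ shelf-Y: no assignment then satisfies all the clues, so bolt ∈ shelf-Y.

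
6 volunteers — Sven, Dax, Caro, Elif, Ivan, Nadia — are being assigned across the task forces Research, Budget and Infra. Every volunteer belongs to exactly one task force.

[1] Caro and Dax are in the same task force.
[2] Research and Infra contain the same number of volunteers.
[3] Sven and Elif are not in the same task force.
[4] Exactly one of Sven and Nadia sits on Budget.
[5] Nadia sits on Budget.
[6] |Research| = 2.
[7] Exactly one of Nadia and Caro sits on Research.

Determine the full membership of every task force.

Research = {Caro, Dax}; Budget = {Elif, Nadia}; Infra = {Ivan, Sven}

From (5): Nadia ∈ Budget.
(4) (exactly one): Sven ∉ Budget.
(7) (exactly one): Caro ∈ Research.
(1): Dax matches Caro: Dax ∈ Research.
(6): Research already has 2, so the rest are out.
Only one task force left: Sven ∈ Infra.
(3): Elif ∉ Infra.
Only one task force left: Elif ∈ Budget.
Suppose Ivan ∈ Budget: no assignment then satisfies all the clues, so Ivan ∉ Budget.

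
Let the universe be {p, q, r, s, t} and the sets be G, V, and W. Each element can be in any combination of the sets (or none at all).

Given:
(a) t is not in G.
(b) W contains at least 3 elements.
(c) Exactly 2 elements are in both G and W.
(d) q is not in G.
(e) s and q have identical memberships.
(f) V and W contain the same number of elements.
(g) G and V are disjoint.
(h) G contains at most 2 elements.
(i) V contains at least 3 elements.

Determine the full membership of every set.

G = {p, r}; V = {q, s, t}; W = {p, r, t}

From (a): t ∉ G.
From (d): q ∉ G.
(e): s matches q: s ∉ G.
Suppose p ∉ G: no assignment then satisfies all the clues, so p ∈ G.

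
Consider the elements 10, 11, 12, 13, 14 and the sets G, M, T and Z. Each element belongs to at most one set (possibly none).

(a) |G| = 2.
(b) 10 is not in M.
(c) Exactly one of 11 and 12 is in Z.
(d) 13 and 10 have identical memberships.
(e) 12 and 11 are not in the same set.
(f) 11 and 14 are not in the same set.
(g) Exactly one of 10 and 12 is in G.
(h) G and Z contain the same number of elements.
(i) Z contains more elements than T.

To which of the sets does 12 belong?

12: Z

From (b): 10 ∉ M.
(d): 13 matches 10: 13 ∉ M.
Suppose 12 ∈ G: no assignment then satisfies all the clues, so 12 ∉ G.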